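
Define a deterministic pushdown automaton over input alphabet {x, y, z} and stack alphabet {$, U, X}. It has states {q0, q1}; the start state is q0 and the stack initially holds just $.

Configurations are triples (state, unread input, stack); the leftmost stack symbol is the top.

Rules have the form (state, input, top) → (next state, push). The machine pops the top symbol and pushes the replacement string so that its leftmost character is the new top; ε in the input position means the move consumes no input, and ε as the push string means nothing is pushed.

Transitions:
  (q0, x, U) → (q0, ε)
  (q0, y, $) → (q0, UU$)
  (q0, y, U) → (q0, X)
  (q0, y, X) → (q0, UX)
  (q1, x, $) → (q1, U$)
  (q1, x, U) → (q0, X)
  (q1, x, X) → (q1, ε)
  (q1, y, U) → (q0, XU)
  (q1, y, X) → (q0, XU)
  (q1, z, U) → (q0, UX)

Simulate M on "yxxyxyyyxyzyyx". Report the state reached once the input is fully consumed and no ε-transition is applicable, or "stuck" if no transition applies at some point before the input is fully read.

(q0, yxxyxyyyxyzyyx, $)
  read y, top $: go to q0, push UU$ → (q0, xxyxyyyxyzyyx, UU$)
  read x, top U: go to q0, push ε → (q0, xyxyyyxyzyyx, U$)
  read x, top U: go to q0, push ε → (q0, yxyyyxyzyyx, $)
  read y, top $: go to q0, push UU$ → (q0, xyyyxyzyyx, UU$)
  read x, top U: go to q0, push ε → (q0, yyyxyzyyx, U$)
  read y, top U: go to q0, push X → (q0, yyxyzyyx, X$)
  read y, top X: go to q0, push UX → (q0, yxyzyyx, UX$)
  read y, top U: go to q0, push X → (q0, xyzyyx, XX$)
No transition for (q0, x, top X); M blocks with input xyzyyx remaining.

stuck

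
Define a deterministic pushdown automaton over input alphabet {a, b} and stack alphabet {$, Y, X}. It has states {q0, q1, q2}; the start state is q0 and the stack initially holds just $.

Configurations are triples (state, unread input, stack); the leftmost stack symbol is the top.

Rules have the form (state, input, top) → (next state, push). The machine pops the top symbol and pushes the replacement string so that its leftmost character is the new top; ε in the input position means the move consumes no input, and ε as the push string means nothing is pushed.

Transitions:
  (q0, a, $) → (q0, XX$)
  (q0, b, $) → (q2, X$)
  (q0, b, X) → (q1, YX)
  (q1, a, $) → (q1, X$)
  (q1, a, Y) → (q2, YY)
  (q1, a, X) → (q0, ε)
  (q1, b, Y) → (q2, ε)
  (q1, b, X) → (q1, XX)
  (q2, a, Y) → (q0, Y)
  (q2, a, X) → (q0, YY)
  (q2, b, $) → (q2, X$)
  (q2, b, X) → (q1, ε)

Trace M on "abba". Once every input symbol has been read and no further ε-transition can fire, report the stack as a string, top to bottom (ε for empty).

(q0, abba, $)
  read a, top $: go to q0, push XX$ → (q0, bba, XX$)
  read b, top X: go to q1, push YX → (q1, ba, YXX$)
  read b, top Y: go to q2, push ε → (q2, a, XX$)
  read a, top X: go to q0, push YY → (q0, ε, YYX$)
All input consumed in state q0 with stack YYX$.

YYX$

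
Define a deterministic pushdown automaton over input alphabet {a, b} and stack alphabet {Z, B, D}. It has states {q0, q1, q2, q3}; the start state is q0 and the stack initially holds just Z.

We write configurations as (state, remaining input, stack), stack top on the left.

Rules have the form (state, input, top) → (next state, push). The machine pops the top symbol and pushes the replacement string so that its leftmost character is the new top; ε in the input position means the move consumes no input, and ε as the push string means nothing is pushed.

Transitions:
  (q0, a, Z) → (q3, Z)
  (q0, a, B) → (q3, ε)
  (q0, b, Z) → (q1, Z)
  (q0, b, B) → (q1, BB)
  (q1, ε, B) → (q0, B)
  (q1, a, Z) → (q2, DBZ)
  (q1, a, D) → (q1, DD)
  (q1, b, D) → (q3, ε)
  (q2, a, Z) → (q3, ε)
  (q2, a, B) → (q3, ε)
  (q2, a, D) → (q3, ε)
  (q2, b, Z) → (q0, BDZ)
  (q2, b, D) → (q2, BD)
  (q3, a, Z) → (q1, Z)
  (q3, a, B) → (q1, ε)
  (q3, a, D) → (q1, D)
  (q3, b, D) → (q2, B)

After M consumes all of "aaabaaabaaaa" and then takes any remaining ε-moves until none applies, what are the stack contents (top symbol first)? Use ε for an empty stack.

(q0, aaabaaabaaaa, Z)
  read a, top Z: go to q3, push Z → (q3, aabaaabaaaa, Z)
  read a, top Z: go to q1, push Z → (q1, abaaabaaaa, Z)
  read a, top Z: go to q2, push DBZ → (q2, baaabaaaa, DBZ)
  read b, top D: go to q2, push BD → (q2, aaabaaaa, BDBZ)
  read a, top B: go to q3, push ε → (q3, aabaaaa, DBZ)
  read a, top D: go to q1, push D → (q1, abaaaa, DBZ)
  read a, top D: go to q1, push DD → (q1, baaaa, DDBZ)
  read b, top D: go to q3, push ε → (q3, aaaa, DBZ)
  read a, top D: go to q1, push D → (q1, aaa, DBZ)
  read a, top D: go to q1, push DD → (q1, aa, DDBZ)
  read a, top D: go to q1, push DD → (q1, a, DDDBZ)
  read a, top D: go to q1, push DD → (q1, ε, DDDDBZ)
All input consumed in state q1 with stack DDDDBZ.

DDDDBZ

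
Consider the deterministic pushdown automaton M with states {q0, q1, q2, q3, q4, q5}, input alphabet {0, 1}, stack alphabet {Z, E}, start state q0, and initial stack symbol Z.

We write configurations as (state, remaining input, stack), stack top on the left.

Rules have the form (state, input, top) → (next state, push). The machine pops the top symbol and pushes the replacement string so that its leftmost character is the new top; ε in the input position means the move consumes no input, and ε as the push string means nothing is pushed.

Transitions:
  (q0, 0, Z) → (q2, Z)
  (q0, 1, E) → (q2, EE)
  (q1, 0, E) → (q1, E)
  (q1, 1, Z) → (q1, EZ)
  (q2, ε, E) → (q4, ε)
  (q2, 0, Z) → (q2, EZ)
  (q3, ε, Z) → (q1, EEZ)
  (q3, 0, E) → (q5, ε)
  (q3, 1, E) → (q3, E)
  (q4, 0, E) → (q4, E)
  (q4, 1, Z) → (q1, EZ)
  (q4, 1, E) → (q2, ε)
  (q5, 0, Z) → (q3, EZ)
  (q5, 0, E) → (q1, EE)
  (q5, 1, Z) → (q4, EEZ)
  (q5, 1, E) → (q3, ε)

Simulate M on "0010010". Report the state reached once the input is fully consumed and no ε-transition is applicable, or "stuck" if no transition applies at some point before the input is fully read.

(q0, 0010010, Z) ⊢ (q2, 010010, Z) ⊢ (q2, 10010, EZ) ⊢ (q4, 10010, Z) ⊢ (q1, 0010, EZ) ⊢ (q1, 010, EZ) ⊢ (q1, 10, EZ)
No transition for (q1, 1, top E); M blocks with input 10 remaining.

stuck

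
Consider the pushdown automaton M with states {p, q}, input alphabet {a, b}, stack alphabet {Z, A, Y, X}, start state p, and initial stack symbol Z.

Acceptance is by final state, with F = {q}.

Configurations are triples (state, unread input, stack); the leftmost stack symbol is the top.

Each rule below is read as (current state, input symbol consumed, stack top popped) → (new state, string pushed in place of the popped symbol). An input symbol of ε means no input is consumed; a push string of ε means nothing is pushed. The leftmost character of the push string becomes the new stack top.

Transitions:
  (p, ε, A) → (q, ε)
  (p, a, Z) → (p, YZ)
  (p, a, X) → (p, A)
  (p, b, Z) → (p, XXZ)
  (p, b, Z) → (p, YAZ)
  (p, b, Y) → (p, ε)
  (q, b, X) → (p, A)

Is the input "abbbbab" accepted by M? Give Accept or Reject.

No computation consumes all input and reaches a final state.

Reject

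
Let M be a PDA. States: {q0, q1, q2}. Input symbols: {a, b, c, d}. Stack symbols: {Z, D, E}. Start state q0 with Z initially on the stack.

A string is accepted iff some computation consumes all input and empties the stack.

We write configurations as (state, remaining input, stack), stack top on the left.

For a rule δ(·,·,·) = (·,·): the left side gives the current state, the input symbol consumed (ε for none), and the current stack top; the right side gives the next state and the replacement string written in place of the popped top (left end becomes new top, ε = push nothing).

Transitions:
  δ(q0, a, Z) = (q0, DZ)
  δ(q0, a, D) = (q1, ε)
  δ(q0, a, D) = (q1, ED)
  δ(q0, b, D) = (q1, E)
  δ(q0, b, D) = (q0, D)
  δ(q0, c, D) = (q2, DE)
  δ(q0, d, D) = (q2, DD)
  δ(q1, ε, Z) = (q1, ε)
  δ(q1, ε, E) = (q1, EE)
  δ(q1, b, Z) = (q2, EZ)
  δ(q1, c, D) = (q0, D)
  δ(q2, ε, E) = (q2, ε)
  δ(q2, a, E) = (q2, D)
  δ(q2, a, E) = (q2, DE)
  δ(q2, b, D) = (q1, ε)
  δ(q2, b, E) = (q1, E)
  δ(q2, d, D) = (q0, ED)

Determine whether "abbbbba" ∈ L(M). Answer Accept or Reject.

One accepting computation: (q0, abbbbba, Z) ⊢ (q0, bbbbba, DZ) ⊢ (q0, bbbba, DZ) ⊢ (q0, bbba, DZ) ⊢ (q0, bba, DZ) ⊢ (q0, ba, DZ) ⊢ (q0, a, DZ) ⊢ (q1, ε, Z) ⊢ (q1, ε, ε)
All input consumed and the stack is empty.

Accept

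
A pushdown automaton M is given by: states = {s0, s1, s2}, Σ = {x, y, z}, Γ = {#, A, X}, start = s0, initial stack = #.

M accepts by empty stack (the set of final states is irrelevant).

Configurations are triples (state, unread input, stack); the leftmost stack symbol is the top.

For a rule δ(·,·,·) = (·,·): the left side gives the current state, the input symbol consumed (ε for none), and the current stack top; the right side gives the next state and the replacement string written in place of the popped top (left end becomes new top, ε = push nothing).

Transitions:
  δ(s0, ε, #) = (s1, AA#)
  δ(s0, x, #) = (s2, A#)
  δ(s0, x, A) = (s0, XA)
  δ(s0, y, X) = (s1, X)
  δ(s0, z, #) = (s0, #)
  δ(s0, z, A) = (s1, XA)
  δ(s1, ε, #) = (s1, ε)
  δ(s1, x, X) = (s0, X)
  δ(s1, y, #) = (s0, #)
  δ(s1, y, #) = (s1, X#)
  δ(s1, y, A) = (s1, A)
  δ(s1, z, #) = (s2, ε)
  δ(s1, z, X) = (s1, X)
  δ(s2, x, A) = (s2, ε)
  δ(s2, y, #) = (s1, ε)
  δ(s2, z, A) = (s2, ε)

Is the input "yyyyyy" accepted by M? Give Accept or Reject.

No computation consumes all input and empties the stack.

Reject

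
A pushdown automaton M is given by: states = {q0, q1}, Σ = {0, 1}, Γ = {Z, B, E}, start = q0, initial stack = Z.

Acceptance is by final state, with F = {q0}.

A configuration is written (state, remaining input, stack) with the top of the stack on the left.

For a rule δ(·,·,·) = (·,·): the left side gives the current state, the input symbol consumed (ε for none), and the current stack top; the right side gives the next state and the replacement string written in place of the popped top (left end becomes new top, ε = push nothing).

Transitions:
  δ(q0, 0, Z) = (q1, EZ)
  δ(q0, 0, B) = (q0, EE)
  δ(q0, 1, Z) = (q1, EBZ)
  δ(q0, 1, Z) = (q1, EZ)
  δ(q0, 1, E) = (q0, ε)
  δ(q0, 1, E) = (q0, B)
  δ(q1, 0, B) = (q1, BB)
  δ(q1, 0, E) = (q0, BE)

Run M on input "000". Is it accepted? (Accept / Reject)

One accepting computation: (q0, 000, Z) ⊢ (q1, 00, EZ) ⊢ (q0, 0, BEZ) ⊢ (q0, ε, EEEZ)
All input consumed and state q0 ∈ F.

Accept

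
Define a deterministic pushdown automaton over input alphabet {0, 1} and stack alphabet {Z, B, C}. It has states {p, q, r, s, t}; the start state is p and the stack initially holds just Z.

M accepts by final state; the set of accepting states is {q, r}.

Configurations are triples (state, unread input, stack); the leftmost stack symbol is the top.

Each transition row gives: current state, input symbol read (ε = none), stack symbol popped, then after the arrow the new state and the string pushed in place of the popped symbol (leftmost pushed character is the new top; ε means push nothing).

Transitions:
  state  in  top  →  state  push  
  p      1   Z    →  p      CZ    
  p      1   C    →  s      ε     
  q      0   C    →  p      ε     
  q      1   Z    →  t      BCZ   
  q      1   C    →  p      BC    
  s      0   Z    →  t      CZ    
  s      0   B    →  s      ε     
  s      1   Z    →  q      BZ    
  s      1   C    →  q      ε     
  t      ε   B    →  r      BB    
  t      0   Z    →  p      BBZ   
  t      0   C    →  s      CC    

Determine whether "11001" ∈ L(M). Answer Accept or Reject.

(p, 11001, Z)
  read 1, top Z: go to p, push CZ → (p, 1001, CZ)
  read 1, top C: go to s, push ε → (s, 001, Z)
  read 0, top Z: go to t, push CZ → (t, 01, CZ)
  read 0, top C: go to s, push CC → (s, 1, CCZ)
  read 1, top C: go to q, push ε → (q, ε, CZ)
All input consumed; state q ∈ F.

Accept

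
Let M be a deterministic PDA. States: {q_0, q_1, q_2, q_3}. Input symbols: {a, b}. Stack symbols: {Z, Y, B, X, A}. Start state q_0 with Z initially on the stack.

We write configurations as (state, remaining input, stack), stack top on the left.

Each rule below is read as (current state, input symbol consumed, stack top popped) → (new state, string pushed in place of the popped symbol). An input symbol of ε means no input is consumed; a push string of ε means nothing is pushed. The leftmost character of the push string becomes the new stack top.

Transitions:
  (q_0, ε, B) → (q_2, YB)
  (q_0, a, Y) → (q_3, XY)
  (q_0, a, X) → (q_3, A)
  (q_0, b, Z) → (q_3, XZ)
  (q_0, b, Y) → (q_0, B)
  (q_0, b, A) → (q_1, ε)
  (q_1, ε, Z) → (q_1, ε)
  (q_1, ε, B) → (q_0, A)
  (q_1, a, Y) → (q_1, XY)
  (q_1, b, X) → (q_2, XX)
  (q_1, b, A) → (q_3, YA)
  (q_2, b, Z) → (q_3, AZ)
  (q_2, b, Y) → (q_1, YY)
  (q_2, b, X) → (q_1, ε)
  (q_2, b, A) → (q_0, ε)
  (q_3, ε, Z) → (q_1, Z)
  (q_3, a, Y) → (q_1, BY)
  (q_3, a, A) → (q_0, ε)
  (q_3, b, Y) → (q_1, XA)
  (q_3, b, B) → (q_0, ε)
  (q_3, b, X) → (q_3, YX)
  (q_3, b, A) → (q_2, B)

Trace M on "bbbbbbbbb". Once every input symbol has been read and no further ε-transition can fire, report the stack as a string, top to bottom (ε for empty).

XAXZ

(q_0, bbbbbbbbb, Z)
  read b, top Z: go to q_3, push XZ → (q_3, bbbbbbbb, XZ)
  read b, top X: go to q_3, push YX → (q_3, bbbbbbb, YXZ)
  read b, top Y: go to q_1, push XA → (q_1, bbbbbb, XAXZ)
  read b, top X: go to q_2, push XX → (q_2, bbbbb, XXAXZ)
  read b, top X: go to q_1, push ε → (q_1, bbbb, XAXZ)
  read b, top X: go to q_2, push XX → (q_2, bbb, XXAXZ)
  read b, top X: go to q_1, push ε → (q_1, bb, XAXZ)
  read b, top X: go to q_2, push XX → (q_2, b, XXAXZ)
  read b, top X: go to q_1, push ε → (q_1, ε, XAXZ)
All input consumed in state q_1 with stack XAXZ.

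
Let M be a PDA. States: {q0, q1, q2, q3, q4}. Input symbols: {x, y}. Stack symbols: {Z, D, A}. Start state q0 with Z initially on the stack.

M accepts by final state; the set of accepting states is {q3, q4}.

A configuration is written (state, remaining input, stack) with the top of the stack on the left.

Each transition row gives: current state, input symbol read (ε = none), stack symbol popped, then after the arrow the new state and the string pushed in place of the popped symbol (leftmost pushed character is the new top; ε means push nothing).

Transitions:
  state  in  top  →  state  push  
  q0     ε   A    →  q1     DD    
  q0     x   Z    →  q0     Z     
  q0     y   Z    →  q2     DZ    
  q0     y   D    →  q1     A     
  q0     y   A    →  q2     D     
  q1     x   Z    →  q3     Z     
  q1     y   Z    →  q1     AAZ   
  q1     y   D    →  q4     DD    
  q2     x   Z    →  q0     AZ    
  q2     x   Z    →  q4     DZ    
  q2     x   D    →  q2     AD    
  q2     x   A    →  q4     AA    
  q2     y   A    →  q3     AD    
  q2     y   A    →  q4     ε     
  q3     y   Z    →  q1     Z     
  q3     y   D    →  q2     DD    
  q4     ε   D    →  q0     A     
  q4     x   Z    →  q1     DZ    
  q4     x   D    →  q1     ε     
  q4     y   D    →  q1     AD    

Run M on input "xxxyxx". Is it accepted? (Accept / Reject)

One accepting computation: (q0, xxxyxx, Z) ⊢ (q0, xxyxx, Z) ⊢ (q0, xyxx, Z) ⊢ (q0, yxx, Z) ⊢ (q2, xx, DZ) ⊢ (q2, x, ADZ) ⊢ (q4, ε, AADZ)
All input consumed and state q4 ∈ F.

Accept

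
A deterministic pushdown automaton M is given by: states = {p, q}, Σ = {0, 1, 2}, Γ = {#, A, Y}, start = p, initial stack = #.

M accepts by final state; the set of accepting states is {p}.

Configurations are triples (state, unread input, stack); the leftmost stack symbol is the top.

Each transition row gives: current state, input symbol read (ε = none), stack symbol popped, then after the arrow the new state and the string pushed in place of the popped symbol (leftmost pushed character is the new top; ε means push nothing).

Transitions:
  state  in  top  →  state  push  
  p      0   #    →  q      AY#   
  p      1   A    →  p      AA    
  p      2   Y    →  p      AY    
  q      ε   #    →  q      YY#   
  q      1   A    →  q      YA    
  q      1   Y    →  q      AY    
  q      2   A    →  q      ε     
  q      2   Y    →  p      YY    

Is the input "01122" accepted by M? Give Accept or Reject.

Accept

(p, 01122, #)
  read 0, top #: go to q, push AY# → (q, 1122, AY#)
  read 1, top A: go to q, push YA → (q, 122, YAY#)
  read 1, top Y: go to q, push AY → (q, 22, AYAY#)
  read 2, top A: go to q, push ε → (q, 2, YAY#)
  read 2, top Y: go to p, push YY → (p, ε, YYAY#)
All input consumed; state p ∈ F.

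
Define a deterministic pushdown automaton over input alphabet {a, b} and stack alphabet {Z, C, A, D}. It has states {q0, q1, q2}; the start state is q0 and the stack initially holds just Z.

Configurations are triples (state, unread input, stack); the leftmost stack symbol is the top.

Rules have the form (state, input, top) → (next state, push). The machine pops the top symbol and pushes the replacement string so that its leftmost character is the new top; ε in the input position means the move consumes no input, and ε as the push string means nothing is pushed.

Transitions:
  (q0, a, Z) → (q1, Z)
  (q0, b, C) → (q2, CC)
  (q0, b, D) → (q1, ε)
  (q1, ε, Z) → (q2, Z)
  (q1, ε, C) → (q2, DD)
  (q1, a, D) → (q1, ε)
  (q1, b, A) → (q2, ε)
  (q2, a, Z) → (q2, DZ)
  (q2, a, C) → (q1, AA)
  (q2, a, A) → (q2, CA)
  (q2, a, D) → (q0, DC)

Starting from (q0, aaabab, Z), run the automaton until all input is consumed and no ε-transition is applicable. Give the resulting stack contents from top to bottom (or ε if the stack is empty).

(q0, aaabab, Z)
  read a, top Z: go to q1, push Z → (q1, aabab, Z)
  ε-move, top Z: go to q2, push Z → (q2, aabab, Z)
  read a, top Z: go to q2, push DZ → (q2, abab, DZ)
  read a, top D: go to q0, push DC → (q0, bab, DCZ)
  read b, top D: go to q1, push ε → (q1, ab, CZ)
  ε-move, top C: go to q2, push DD → (q2, ab, DDZ)
  read a, top D: go to q0, push DC → (q0, b, DCDZ)
  read b, top D: go to q1, push ε → (q1, ε, CDZ)
  ε-move, top C: go to q2, push DD → (q2, ε, DDDZ)
All input consumed in state q2 with stack DDDZ.

DDDZ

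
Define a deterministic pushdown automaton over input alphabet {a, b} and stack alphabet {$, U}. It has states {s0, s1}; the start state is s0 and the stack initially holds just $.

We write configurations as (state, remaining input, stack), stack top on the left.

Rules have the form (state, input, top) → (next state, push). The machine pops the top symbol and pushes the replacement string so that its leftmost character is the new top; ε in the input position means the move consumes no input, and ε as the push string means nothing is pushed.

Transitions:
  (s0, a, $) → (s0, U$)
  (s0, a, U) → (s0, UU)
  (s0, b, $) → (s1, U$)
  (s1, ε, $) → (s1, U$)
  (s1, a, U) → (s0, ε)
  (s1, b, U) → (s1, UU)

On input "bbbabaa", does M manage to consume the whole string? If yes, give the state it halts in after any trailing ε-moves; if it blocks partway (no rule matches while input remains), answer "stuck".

(s0, bbbabaa, $)
  read b, top $: go to s1, push U$ → (s1, bbabaa, U$)
  read b, top U: go to s1, push UU → (s1, babaa, UU$)
  read b, top U: go to s1, push UU → (s1, abaa, UUU$)
  read a, top U: go to s0, push ε → (s0, baa, UU$)
No transition for (s0, b, top U); M blocks with input baa remaining.

stuck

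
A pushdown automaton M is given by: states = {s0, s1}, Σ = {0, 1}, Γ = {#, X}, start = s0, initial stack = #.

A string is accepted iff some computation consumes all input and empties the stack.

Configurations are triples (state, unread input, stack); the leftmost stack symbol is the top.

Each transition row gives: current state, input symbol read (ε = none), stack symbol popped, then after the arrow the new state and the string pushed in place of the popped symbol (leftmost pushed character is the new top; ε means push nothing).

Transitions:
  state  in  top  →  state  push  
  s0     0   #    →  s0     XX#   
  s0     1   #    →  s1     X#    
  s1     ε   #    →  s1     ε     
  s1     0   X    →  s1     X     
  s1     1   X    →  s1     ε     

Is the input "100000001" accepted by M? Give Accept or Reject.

Accept

One accepting computation: (s0, 100000001, #) ⊢ (s1, 00000001, X#) ⊢ (s1, 0000001, X#) ⊢ (s1, 000001, X#) ⊢ (s1, 00001, X#) ⊢ (s1, 0001, X#) ⊢ (s1, 001, X#) ⊢ (s1, 01, X#) ⊢ (s1, 1, X#) ⊢ (s1, ε, #) ⊢ (s1, ε, ε)
All input consumed and the stack is empty.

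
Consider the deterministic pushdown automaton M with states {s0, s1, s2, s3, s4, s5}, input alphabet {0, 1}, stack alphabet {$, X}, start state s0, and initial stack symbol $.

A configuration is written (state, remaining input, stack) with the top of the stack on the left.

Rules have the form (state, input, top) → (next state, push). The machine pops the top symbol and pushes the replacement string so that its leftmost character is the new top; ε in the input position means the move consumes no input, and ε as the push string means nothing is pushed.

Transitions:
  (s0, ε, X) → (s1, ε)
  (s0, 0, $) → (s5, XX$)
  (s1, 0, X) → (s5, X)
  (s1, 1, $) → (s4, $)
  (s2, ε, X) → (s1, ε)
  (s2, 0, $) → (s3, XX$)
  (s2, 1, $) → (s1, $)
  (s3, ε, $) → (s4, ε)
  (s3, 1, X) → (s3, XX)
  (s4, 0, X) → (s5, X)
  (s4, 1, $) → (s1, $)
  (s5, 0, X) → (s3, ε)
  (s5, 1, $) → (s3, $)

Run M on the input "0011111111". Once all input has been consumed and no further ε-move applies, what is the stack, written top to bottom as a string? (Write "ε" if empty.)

(s0, 0011111111, $) ⊢ (s5, 011111111, XX$) ⊢ (s3, 11111111, X$) ⊢ (s3, 1111111, XX$) ⊢ (s3, 111111, XXX$) ⊢ (s3, 11111, XXXX$) ⊢ (s3, 1111, XXXXX$) ⊢ (s3, 111, XXXXXX$) ⊢ (s3, 11, XXXXXXX$) ⊢ (s3, 1, XXXXXXXX$) ⊢ (s3, ε, XXXXXXXXX$)
All input consumed in state s3 with stack XXXXXXXXX$.

XXXXXXXXX$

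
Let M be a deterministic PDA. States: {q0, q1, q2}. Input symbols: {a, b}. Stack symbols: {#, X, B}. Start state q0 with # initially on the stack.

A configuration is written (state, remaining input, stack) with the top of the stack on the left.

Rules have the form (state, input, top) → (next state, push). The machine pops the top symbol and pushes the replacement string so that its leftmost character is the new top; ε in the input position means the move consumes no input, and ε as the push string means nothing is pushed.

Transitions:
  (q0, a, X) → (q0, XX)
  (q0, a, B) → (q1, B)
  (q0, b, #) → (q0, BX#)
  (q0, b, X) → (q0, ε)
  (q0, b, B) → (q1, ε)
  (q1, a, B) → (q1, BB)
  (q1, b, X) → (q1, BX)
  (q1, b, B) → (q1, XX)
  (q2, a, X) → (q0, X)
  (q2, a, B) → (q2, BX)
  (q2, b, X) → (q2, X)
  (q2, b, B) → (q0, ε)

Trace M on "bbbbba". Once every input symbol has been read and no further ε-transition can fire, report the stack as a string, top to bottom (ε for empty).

(q0, bbbbba, #) ⊢ (q0, bbbba, BX#) ⊢ (q1, bbba, X#) ⊢ (q1, bba, BX#) ⊢ (q1, ba, XXX#) ⊢ (q1, a, BXXX#) ⊢ (q1, ε, BBXXX#)
All input consumed in state q1 with stack BBXXX#.

BBXXX#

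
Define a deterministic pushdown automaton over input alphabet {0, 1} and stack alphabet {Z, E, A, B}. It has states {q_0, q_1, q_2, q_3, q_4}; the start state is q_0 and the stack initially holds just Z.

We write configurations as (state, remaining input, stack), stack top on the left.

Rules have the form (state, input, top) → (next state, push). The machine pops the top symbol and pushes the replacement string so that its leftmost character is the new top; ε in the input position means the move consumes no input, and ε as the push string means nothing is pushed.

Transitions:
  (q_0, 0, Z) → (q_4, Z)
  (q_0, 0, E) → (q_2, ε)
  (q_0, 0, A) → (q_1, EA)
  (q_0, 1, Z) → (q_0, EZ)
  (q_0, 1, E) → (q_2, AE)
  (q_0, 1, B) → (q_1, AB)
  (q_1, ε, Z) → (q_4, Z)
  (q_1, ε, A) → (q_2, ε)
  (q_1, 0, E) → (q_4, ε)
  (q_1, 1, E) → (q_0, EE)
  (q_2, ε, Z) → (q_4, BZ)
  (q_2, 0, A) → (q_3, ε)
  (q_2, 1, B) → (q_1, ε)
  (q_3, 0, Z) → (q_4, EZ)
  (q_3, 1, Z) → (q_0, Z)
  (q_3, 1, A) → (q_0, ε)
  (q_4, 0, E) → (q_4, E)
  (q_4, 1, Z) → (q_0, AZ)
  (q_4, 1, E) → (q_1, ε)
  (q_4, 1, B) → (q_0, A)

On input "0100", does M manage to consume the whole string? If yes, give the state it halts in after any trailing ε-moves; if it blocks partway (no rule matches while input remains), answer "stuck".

(q_0, 0100, Z)
  read 0, top Z: go to q_4, push Z → (q_4, 100, Z)
  read 1, top Z: go to q_0, push AZ → (q_0, 00, AZ)
  read 0, top A: go to q_1, push EA → (q_1, 0, EAZ)
  read 0, top E: go to q_4, push ε → (q_4, ε, AZ)
All input consumed; M is in state q_4.

q_4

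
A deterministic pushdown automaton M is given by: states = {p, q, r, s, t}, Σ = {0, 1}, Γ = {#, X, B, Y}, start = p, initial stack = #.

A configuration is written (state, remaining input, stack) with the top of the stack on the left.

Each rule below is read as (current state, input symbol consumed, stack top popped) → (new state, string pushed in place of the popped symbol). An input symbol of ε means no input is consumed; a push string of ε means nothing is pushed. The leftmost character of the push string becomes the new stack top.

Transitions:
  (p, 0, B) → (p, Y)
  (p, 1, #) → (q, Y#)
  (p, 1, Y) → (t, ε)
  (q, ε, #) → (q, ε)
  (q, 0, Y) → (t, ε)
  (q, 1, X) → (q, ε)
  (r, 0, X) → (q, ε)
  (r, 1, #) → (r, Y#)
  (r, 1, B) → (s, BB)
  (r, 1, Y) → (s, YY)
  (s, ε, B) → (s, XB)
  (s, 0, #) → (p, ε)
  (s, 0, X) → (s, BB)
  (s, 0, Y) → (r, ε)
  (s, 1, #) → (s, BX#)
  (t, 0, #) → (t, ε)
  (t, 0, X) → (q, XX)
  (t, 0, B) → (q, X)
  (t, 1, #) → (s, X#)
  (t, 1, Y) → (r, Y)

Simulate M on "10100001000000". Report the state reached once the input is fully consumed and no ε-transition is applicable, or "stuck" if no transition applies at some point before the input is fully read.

(p, 10100001000000, #)
  read 1, top #: go to q, push Y# → (q, 0100001000000, Y#)
  read 0, top Y: go to t, push ε → (t, 100001000000, #)
  read 1, top #: go to s, push X# → (s, 00001000000, X#)
  read 0, top X: go to s, push BB → (s, 0001000000, BB#)
  ε-move, top B: go to s, push XB → (s, 0001000000, XBB#)
  read 0, top X: go to s, push BB → (s, 001000000, BBBB#)
  ε-move, top B: go to s, push XB → (s, 001000000, XBBBB#)
  read 0, top X: go to s, push BB → (s, 01000000, BBBBBB#)
  ε-move, top B: go to s, push XB → (s, 01000000, XBBBBBB#)
  read 0, top X: go to s, push BB → (s, 1000000, BBBBBBBB#)
  ε-move, top B: go to s, push XB → (s, 1000000, XBBBBBBBB#)
No transition for (s, 1, top X); M blocks with input 1000000 remaining.

stuck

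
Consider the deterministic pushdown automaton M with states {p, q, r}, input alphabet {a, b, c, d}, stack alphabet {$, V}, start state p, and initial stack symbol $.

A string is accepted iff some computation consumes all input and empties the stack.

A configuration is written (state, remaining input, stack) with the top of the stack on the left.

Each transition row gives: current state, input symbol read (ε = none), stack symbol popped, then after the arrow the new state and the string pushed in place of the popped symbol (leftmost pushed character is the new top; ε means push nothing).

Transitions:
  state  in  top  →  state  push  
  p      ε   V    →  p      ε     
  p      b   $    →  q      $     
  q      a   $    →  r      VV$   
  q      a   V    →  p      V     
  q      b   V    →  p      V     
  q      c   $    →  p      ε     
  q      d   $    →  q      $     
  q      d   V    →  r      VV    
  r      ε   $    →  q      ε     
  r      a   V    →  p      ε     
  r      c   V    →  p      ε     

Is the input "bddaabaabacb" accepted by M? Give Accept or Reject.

Reject

(p, bddaabaabacb, $) ⊢ (q, ddaabaabacb, $) ⊢ (q, daabaabacb, $) ⊢ (q, aabaabacb, $) ⊢ (r, abaabacb, VV$) ⊢ (p, baabacb, V$) ⊢ (p, baabacb, $) ⊢ (q, aabacb, $) ⊢ (r, abacb, VV$) ⊢ (p, bacb, V$) ⊢ (p, bacb, $) ⊢ (q, acb, $) ⊢ (r, cb, VV$) ⊢ (p, b, V$) ⊢ (p, b, $) ⊢ (q, ε, $)
All input consumed; stack is $, not empty, and no further ε-move applies.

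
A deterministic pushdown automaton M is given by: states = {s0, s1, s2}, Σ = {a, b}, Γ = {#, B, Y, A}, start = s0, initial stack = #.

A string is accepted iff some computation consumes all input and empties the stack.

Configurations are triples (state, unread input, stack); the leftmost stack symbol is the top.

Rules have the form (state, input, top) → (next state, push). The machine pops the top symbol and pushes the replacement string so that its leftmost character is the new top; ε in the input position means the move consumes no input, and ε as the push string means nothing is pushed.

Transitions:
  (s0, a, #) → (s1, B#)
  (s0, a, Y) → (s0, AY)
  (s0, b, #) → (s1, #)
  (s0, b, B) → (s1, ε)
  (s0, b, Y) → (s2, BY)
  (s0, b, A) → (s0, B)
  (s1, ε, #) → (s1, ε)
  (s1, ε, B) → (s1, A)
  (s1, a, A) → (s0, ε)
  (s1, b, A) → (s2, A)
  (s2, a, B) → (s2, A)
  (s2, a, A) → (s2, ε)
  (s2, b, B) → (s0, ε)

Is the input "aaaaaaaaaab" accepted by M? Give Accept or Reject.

(s0, aaaaaaaaaab, #)
  read a, top #: go to s1, push B# → (s1, aaaaaaaaab, B#)
  ε-move, top B: go to s1, push A → (s1, aaaaaaaaab, A#)
  read a, top A: go to s0, push ε → (s0, aaaaaaaab, #)
  read a, top #: go to s1, push B# → (s1, aaaaaaab, B#)
  ε-move, top B: go to s1, push A → (s1, aaaaaaab, A#)
  read a, top A: go to s0, push ε → (s0, aaaaaab, #)
  read a, top #: go to s1, push B# → (s1, aaaaab, B#)
  ε-move, top B: go to s1, push A → (s1, aaaaab, A#)
  read a, top A: go to s0, push ε → (s0, aaaab, #)
  read a, top #: go to s1, push B# → (s1, aaab, B#)
  ε-move, top B: go to s1, push A → (s1, aaab, A#)
  read a, top A: go to s0, push ε → (s0, aab, #)
  read a, top #: go to s1, push B# → (s1, ab, B#)
  ε-move, top B: go to s1, push A → (s1, ab, A#)
  read a, top A: go to s0, push ε → (s0, b, #)
  read b, top #: go to s1, push # → (s1, ε, #)
  ε-move, top #: go to s1, push ε → (s1, ε, ε)
All input consumed and the stack is empty.

Accept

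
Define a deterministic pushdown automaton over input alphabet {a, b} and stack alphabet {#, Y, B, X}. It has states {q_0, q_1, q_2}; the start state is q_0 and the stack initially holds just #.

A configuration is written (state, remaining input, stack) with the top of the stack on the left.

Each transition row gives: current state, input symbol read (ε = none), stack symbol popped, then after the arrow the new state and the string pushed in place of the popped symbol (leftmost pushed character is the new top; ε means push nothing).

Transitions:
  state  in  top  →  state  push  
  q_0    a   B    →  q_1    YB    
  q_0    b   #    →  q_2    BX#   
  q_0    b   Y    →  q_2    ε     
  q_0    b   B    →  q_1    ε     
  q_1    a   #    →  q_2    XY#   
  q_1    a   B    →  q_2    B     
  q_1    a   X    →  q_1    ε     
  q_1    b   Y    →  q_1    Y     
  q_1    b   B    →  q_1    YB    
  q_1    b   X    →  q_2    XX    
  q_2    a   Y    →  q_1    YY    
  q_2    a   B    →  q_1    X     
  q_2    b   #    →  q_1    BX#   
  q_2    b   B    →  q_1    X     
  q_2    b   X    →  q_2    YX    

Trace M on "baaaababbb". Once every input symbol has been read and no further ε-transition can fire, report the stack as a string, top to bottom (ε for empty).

(q_0, baaaababbb, #)
  read b, top #: go to q_2, push BX# → (q_2, aaaababbb, BX#)
  read a, top B: go to q_1, push X → (q_1, aaababbb, XX#)
  read a, top X: go to q_1, push ε → (q_1, aababbb, X#)
  read a, top X: go to q_1, push ε → (q_1, ababbb, #)
  read a, top #: go to q_2, push XY# → (q_2, babbb, XY#)
  read b, top X: go to q_2, push YX → (q_2, abbb, YXY#)
  read a, top Y: go to q_1, push YY → (q_1, bbb, YYXY#)
  read b, top Y: go to q_1, push Y → (q_1, bb, YYXY#)
  read b, top Y: go to q_1, push Y → (q_1, b, YYXY#)
  read b, top Y: go to q_1, push Y → (q_1, ε, YYXY#)
All input consumed in state q_1 with stack YYXY#.

YYXY#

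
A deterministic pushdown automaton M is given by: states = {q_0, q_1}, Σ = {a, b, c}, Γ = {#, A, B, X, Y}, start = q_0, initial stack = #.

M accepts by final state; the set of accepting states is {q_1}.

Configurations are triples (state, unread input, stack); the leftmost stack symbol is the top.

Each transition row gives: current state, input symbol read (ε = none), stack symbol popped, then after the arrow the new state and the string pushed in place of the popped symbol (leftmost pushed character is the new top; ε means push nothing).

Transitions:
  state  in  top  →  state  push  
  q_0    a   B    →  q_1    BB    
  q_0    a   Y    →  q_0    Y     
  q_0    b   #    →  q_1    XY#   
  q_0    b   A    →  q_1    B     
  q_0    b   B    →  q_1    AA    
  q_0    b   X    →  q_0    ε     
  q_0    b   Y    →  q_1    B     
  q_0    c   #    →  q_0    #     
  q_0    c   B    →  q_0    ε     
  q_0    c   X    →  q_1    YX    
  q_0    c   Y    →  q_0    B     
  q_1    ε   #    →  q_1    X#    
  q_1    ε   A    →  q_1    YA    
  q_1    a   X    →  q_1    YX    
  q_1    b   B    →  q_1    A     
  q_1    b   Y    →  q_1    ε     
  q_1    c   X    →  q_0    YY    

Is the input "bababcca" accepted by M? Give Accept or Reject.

Accept

(q_0, bababcca, #)
  read b, top #: go to q_1, push XY# → (q_1, ababcca, XY#)
  read a, top X: go to q_1, push YX → (q_1, babcca, YXY#)
  read b, top Y: go to q_1, push ε → (q_1, abcca, XY#)
  read a, top X: go to q_1, push YX → (q_1, bcca, YXY#)
  read b, top Y: go to q_1, push ε → (q_1, cca, XY#)
  read c, top X: go to q_0, push YY → (q_0, ca, YYY#)
  read c, top Y: go to q_0, push B → (q_0, a, BYY#)
  read a, top B: go to q_1, push BB → (q_1, ε, BBYY#)
All input consumed; state q_1 ∈ F.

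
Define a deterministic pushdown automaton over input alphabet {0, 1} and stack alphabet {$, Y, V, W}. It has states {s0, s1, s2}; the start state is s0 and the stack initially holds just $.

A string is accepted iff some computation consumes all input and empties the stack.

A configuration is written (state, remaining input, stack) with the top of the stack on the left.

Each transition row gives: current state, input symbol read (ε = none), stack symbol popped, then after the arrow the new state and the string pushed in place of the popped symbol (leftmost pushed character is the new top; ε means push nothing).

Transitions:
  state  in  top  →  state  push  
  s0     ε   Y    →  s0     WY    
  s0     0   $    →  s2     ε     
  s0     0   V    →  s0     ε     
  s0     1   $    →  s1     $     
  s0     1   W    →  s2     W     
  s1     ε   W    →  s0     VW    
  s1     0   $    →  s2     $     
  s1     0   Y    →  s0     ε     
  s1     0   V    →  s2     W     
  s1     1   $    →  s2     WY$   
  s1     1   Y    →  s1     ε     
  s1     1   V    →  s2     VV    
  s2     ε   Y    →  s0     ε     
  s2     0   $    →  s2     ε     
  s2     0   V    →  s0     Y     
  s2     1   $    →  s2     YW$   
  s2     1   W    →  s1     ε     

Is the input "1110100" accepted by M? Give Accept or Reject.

Accept

(s0, 1110100, $) ⊢ (s1, 110100, $) ⊢ (s2, 10100, WY$) ⊢ (s1, 0100, Y$) ⊢ (s0, 100, $) ⊢ (s1, 00, $) ⊢ (s2, 0, $) ⊢ (s2, ε, ε)
All input consumed and the stack is empty.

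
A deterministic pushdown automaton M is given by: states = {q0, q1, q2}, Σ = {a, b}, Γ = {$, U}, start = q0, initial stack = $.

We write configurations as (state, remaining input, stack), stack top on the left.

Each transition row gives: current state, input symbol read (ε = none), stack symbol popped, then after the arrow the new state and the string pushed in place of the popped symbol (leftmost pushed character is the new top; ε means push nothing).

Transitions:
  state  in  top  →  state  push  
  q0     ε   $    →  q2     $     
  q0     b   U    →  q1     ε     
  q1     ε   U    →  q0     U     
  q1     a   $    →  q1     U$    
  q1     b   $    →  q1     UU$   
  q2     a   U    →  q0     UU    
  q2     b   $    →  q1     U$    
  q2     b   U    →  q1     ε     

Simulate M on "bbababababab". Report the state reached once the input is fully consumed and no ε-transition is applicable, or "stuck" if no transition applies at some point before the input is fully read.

q1

(q0, bbababababab, $)
  ε-move, top $: go to q2, push $ → (q2, bbababababab, $)
  read b, top $: go to q1, push U$ → (q1, bababababab, U$)
  ε-move, top U: go to q0, push U → (q0, bababababab, U$)
  read b, top U: go to q1, push ε → (q1, ababababab, $)
  read a, top $: go to q1, push U$ → (q1, babababab, U$)
  ε-move, top U: go to q0, push U → (q0, babababab, U$)
  read b, top U: go to q1, push ε → (q1, abababab, $)
  read a, top $: go to q1, push U$ → (q1, bababab, U$)
  ε-move, top U: go to q0, push U → (q0, bababab, U$)
  read b, top U: go to q1, push ε → (q1, ababab, $)
  read a, top $: go to q1, push U$ → (q1, babab, U$)
  ε-move, top U: go to q0, push U → (q0, babab, U$)
  read b, top U: go to q1, push ε → (q1, abab, $)
  read a, top $: go to q1, push U$ → (q1, bab, U$)
  ε-move, top U: go to q0, push U → (q0, bab, U$)
  read b, top U: go to q1, push ε → (q1, ab, $)
  read a, top $: go to q1, push U$ → (q1, b, U$)
  ε-move, top U: go to q0, push U → (q0, b, U$)
  read b, top U: go to q1, push ε → (q1, ε, $)
All input consumed; M is in state q1.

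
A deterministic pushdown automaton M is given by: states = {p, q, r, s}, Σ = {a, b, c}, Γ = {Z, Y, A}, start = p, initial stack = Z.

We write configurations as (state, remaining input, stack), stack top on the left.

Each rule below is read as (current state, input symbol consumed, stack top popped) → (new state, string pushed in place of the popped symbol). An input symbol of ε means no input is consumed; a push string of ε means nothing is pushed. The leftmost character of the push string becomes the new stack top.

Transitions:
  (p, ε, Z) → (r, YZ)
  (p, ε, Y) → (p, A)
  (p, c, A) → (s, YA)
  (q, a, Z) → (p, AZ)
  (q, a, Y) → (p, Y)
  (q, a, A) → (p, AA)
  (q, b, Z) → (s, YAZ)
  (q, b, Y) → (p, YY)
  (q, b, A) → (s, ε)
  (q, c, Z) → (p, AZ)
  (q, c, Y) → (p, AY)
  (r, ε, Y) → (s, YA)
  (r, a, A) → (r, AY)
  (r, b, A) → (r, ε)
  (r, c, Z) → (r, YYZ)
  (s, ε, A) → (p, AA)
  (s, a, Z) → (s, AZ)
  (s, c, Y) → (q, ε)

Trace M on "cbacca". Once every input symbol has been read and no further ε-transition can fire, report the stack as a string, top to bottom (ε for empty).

(p, cbacca, Z)
  ε-move, top Z: go to r, push YZ → (r, cbacca, YZ)
  ε-move, top Y: go to s, push YA → (s, cbacca, YAZ)
  read c, top Y: go to q, push ε → (q, bacca, AZ)
  read b, top A: go to s, push ε → (s, acca, Z)
  read a, top Z: go to s, push AZ → (s, cca, AZ)
  ε-move, top A: go to p, push AA → (p, cca, AAZ)
  read c, top A: go to s, push YA → (s, ca, YAAZ)
  read c, top Y: go to q, push ε → (q, a, AAZ)
  read a, top A: go to p, push AA → (p, ε, AAAZ)
All input consumed in state p with stack AAAZ.

AAAZ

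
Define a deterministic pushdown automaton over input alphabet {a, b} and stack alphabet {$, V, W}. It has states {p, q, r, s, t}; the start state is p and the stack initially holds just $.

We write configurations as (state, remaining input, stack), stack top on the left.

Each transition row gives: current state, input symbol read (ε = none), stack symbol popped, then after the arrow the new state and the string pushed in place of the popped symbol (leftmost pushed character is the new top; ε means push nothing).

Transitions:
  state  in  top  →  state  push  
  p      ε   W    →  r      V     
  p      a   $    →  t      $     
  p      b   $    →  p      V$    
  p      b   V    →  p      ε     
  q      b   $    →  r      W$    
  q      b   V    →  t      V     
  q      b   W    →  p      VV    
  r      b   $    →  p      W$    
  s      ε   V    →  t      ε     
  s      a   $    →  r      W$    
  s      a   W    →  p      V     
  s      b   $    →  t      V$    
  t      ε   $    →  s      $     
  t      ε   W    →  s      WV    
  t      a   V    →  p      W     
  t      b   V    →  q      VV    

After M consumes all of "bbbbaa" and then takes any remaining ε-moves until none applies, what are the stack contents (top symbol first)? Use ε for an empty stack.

W$

(p, bbbbaa, $) ⊢ (p, bbbaa, V$) ⊢ (p, bbaa, $) ⊢ (p, baa, V$) ⊢ (p, aa, $) ⊢ (t, a, $) ⊢ (s, a, $) ⊢ (r, ε, W$)
All input consumed in state r with stack W$.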